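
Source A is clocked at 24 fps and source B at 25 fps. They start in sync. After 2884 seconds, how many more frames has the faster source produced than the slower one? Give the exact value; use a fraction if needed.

2884 frames

A emits 24 × 2884 = 69216 frames; B emits 25 × 2884 = 72100.
Difference = 2884 frames; B is ahead of A.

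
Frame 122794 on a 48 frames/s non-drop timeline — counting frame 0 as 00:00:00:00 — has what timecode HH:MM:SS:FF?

00:42:38:10

122794 ÷ 48 = 2558 full seconds, remainder 10 frames.
2558 s = 0 h 42 min 38 s.
Timecode: 00:42:38:10.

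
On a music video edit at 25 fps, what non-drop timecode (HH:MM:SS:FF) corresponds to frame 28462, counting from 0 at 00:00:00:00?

28462 ÷ 25 = 1138 full seconds, remainder 12 frames.
1138 s = 0 h 18 min 58 s.
Timecode: 00:18:58:12.

00:18:58:12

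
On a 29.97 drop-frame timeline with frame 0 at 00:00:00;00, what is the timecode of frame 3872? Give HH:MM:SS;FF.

Each 10-minute DF block holds 10 × 60 × 30 − 9 × 2 = 17982 frames. 3872 ÷ 17982 → 0 full blocks, remainder 3872.
Within the partial block the first minute is 1800 frames and each further minute 1798, so 2 further minute boundaries passed. Total skipped labels = 18 × 0 + 2 × 2 = 4.
Non-drop label index = 3872 + 4 = 3876; at 30 labels/s that is 00:02:09:06, i.e. DF 00:02:09;06.

00:02:09;06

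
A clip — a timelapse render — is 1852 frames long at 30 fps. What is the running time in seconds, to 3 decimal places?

61.733 seconds

Running time = 1852 × 1/30 = 926/15 s ≈ 61.733 s.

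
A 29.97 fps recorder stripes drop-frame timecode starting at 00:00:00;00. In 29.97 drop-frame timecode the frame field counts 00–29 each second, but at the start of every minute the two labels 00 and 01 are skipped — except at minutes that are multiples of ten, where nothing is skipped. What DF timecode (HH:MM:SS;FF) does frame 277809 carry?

02:34:29;17

Each 10-minute DF block holds 10 × 60 × 30 − 9 × 2 = 17982 frames. 277809 ÷ 17982 → 15 full blocks, remainder 8079.
Within the partial block the first minute is 1800 frames and each further minute 1798, so 4 further minute boundaries passed. Total skipped labels = 18 × 15 + 2 × 4 = 278.
Non-drop label index = 277809 + 278 = 278087; at 30 labels/s that is 02:34:29:17, i.e. DF 02:34:29;17.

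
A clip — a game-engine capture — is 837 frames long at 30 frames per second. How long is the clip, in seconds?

Running time = 837 / (30) = 27.9 s.

27.9 seconds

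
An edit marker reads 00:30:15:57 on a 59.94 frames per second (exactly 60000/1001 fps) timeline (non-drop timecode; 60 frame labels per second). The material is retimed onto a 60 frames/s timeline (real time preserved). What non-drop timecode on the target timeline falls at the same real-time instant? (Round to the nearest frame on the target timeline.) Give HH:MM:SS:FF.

00:30:17:46

Source frame index: (0×3600 + 30×60 + 15) × 60 + 57 = 108957.
Real time: 108957 / (60000/1001) = 36355319/20000 s.
Target frame: (36355319/20000) × (60) = 109065957/1000 ≈ 109065.957 → 109066.
At 60 labels/s: frame 109066 → 00:30:17:46.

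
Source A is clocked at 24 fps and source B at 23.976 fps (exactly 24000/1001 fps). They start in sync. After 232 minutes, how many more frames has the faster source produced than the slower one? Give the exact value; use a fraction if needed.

232 min = 13920 s.
A emits 24 × 13920 = 334080 frames; B emits 24000/1001 × 13920 = 334080000/1001.
Difference = 334080/1001 frames (≈ 333.7463); B is behind A.

334080/1001 frames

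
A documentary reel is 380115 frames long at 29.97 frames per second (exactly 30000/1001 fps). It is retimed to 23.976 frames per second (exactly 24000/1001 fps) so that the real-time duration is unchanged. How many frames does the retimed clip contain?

304092 frames

Target frames = source frames × (target rate / source rate) = 380115 × (24000/1001)/(30000/1001) = 380115 × 4/5 = 304092.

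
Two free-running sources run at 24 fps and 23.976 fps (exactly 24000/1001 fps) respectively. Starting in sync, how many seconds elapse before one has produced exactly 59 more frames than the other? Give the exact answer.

59059/24 seconds

The gap grows by |24000/1001 − 24| = 24/1001 frames per second.
Time for a 59-frame gap: 59 ÷ (24/1001) = 59059/24 s.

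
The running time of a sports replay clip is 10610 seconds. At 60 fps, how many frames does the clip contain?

Frames = 10610 × 60 = 636600.

636600 frames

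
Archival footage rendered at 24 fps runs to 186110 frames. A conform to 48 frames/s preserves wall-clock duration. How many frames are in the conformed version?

372220 frames

Target frames = source frames × (target rate / source rate) = 186110 × (48)/(24) = 186110 × 2 = 372220.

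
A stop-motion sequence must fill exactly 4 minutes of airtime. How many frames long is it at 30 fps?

4 min = 240 s.
Frames = 240 × 30 = 7200.

7200 frames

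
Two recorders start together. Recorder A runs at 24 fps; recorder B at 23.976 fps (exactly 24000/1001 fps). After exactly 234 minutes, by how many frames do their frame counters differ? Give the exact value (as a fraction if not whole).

25920/77 frames

234 min = 14040 s.
A emits 24 × 14040 = 336960 frames; B emits 24000/1001 × 14040 = 25920000/77.
Difference = 25920/77 frames (≈ 336.6234); B is behind A.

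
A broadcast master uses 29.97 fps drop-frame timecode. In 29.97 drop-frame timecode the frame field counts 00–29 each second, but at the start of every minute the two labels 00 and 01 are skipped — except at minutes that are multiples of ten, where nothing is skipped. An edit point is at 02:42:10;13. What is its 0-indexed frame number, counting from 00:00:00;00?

Complete 10-minute blocks: 16, each 17982 frames → 287712.
Remaining 2 whole minutes in the current block: 1800 + 1 × 1798 = 3598 frames.
Within the current minute: 10 × 30 + 13 − 2 = 311 (labels ;00/;01 skipped at this minute). Total = 287712 + 3598 + 311 = 291621.

291621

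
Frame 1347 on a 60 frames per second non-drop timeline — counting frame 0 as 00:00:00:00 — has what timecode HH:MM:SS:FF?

1347 ÷ 60 = 22 full seconds, remainder 27 frames.
22 s = 0 h 0 min 22 s.
Timecode: 00:00:22:27.

00:00:22:27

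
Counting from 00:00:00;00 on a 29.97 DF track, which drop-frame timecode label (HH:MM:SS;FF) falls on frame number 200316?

Each 10-minute DF block holds 10 × 60 × 30 − 9 × 2 = 17982 frames. 200316 ÷ 17982 → 11 full blocks, remainder 2514.
Within the partial block the first minute is 1800 frames and each further minute 1798, so 1 further minute boundary passed. Total skipped labels = 18 × 11 + 2 × 1 = 200.
Non-drop label index = 200316 + 200 = 200516; at 30 labels/s that is 01:51:23:26, i.e. DF 01:51:23;26.

01:51:23;26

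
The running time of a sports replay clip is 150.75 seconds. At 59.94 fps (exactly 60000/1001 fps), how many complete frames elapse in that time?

9035 frames

Frames = 150.75 × 60000/1001 = 9045000/1001 ≈ 9035.9640.
Complete frames: 9035.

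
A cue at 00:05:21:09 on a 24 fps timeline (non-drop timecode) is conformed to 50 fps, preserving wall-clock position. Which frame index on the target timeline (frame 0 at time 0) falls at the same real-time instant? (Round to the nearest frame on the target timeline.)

Source frame index: (0×3600 + 5×60 + 21) × 24 + 9 = 7713.
Real time: 7713 / (24) = 2571/8 s.
Target frame: (2571/8) × (50) = 64275/4 ≈ 16068.750 → 16069.

frame 16069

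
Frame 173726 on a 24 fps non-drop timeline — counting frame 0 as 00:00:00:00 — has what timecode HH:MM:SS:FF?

173726 ÷ 24 = 7238 full seconds, remainder 14 frames.
7238 s = 2 h 0 min 38 s.
Timecode: 02:00:38:14.

02:00:38:14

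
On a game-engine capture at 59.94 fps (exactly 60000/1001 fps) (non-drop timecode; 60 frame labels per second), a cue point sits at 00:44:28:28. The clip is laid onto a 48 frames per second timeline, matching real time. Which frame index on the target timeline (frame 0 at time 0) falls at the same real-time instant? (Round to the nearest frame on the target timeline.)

Source frame index: (0×3600 + 44×60 + 28) × 60 + 28 = 160108.
Real time: 160108 / (60000/1001) = 40067027/15000 s.
Target frame: (40067027/15000) × (48) = 80134054/625 ≈ 128214.486 → 128214.

frame 128214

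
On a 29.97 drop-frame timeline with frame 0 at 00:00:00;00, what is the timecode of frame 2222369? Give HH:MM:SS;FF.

20:35:53;03

Each 10-minute DF block holds 10 × 60 × 30 − 9 × 2 = 17982 frames. 2222369 ÷ 17982 → 123 full blocks, remainder 10583.
Within the partial block the first minute is 1800 frames and each further minute 1798, so 5 further minute boundaries passed. Total skipped labels = 18 × 123 + 2 × 5 = 2224.
Non-drop label index = 2222369 + 2224 = 2224593; at 30 labels/s that is 20:35:53:03, i.e. DF 20:35:53;03.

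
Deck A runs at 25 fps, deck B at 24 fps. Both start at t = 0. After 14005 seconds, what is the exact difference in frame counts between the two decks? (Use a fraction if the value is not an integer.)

A emits 25 × 14005 = 350125 frames; B emits 24 × 14005 = 336120.
Difference = 14005 frames; B is behind A.

14005 frames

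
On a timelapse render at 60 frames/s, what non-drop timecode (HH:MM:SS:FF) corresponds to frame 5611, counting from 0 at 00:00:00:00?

00:01:33:31

5611 ÷ 60 = 93 full seconds, remainder 31 frames.
93 s = 0 h 1 min 33 s.
Timecode: 00:01:33:31.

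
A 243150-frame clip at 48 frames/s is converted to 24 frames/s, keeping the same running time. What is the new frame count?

Target frames = source frames × (target rate / source rate) = 243150 × (24)/(48) = 243150 × 1/2 = 121575.

121575 frames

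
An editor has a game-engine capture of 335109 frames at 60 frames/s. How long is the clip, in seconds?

Running time = 335109 / (60) = 5585.15 s.

5585.15 seconds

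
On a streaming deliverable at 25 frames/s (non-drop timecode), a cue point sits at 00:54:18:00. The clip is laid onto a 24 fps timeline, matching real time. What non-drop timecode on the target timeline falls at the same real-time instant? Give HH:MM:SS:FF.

00:54:18:00

Source frame index: (0×3600 + 54×60 + 18) × 25 + 0 = 81450.
Real time: 81450 / (25) = 3258 s.
Target frame: (3258) × (24) = 78192.
At 24 labels/s: frame 78192 → 00:54:18:00.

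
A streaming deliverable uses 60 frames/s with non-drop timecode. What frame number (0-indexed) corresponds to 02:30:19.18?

frame 541158

Total seconds to the label: (2 × 3600 + 30 × 60 + 19) = 9019.
Frame index = 9019 × 60 + 18 = 541158.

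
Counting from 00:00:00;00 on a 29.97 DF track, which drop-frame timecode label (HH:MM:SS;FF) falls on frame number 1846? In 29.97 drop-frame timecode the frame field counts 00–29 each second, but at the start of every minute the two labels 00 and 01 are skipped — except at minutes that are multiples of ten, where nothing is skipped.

Ten DF minutes hold 17982 frames, so frame 1846 lies in block 0 (frames 0–17981) with 1846 frames into that block.
The block's first minute is 1800 frames and the rest 1798 each; 1846 frames reaches minute 1, so 0 × 18 + 1 × 2 = 2 labels have been skipped so far.
Adding those back, label number 1846 + 2 = 1848 at 30 labels/s is 61 s + 18 f = 0 h 1 min 1 s frame 18, i.e. 00:01:01;18.

00:01:01;18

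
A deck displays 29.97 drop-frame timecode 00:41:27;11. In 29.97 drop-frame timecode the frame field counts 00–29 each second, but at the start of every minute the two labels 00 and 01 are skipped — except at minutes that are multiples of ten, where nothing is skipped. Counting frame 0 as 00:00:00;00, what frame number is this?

Complete 10-minute blocks: 4, each 17982 frames → 71928.
Remaining 1 whole minute in the current block: 1800 + 0 × 1798 = 1800 frames.
Within the current minute: 27 × 30 + 11 − 2 = 819 (labels ;00/;01 skipped at this minute). Total = 71928 + 1800 + 819 = 74547.

74547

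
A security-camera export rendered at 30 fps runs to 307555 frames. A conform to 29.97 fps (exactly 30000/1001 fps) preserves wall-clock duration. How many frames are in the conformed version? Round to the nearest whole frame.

307248 frames

Frames at target rate = 307555 × (30000/1001) / (30) = 307555000/1001 ≈ 307247.752.
Nearest whole frame: 307248.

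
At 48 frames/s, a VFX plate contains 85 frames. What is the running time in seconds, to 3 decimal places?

1.771 seconds

Running time = 85 × 1/48 = 85/48 s ≈ 1.771 s.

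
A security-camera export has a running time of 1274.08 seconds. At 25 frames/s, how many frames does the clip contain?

31852 frames

Frames = 1274.08 × 25 = 31852.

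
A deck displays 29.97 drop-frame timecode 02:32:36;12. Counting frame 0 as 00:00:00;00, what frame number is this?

As if non-drop at 30 labels/s: (2 × 3600 + 32 × 60 + 36) × 30 + 12 = 274692.
Minute boundaries passed: 152; those not divisible by 10: 152 − 15 = 137; dropped labels = 2 × 137 = 274.
Actual frame index = 274692 − 274 = 274418.

274418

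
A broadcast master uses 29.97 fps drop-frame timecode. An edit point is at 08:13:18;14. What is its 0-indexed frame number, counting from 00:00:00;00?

887066

Complete 10-minute blocks: 49, each 17982 frames → 881118.
Remaining 3 whole minutes in the current block: 1800 + 2 × 1798 = 5396 frames.
Within the current minute: 18 × 30 + 14 − 2 = 552 (labels ;00/;01 skipped at this minute). Total = 881118 + 5396 + 552 = 887066.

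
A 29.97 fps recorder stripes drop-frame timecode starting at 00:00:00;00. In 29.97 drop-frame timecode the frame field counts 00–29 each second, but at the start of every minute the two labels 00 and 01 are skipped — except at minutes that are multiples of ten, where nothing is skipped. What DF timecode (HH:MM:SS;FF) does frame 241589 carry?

02:14:21;01

Each 10-minute DF block holds 10 × 60 × 30 − 9 × 2 = 17982 frames. 241589 ÷ 17982 → 13 full blocks, remainder 7823.
Within the partial block the first minute is 1800 frames and each further minute 1798, so 4 further minute boundaries passed. Total skipped labels = 18 × 13 + 2 × 4 = 242.
Non-drop label index = 241589 + 242 = 241831; at 30 labels/s that is 02:14:21:01, i.e. DF 02:14:21;01.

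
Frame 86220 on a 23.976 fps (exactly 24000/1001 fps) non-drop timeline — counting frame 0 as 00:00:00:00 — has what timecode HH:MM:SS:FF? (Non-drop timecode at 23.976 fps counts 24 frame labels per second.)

00:59:52:12

86220 ÷ 24 = 3592 full seconds, remainder 12 frames.
3592 s = 0 h 59 min 52 s.
Timecode: 00:59:52:12.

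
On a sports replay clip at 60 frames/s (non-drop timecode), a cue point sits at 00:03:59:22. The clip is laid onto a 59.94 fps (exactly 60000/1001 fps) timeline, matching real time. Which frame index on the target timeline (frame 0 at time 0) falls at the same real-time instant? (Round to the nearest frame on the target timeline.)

Source frame index: (0×3600 + 3×60 + 59) × 60 + 22 = 14362.
Real time: 14362 / (60) = 7181/30 s.
Target frame: (7181/30) × (60000/1001) = 14362000/1001 ≈ 14347.652 → 14348.

frame 14348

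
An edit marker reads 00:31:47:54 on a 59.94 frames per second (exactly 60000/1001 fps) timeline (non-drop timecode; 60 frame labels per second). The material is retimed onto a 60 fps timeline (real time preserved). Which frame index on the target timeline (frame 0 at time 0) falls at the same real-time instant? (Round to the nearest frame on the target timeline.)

frame 114588

Source frame index: (0×3600 + 31×60 + 47) × 60 + 54 = 114474.
Real time: 114474 / (60000/1001) = 19098079/10000 s.
Target frame: (19098079/10000) × (60) = 57294237/500 ≈ 114588.474 → 114588.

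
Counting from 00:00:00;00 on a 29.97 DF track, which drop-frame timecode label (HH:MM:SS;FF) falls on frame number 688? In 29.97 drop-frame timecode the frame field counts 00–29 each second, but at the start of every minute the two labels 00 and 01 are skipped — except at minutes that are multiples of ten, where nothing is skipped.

00:00:22;28

Ten DF minutes hold 17982 frames, so frame 688 lies in block 0 (frames 0–17981) with 688 frames into that block.
The block's first minute is 1800 frames and the rest 1798 each; 688 frames reaches minute 0, so 0 × 18 + 0 × 2 = 0 labels have been skipped so far.
Adding those back, label number 688 + 0 = 688 at 30 labels/s is 22 s + 28 f = 0 h 0 min 22 s frame 28, i.e. 00:00:22;28.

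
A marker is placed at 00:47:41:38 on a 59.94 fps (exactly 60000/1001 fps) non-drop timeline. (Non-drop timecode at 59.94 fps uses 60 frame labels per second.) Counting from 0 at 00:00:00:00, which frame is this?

Total seconds to the label: (0 × 3600 + 47 × 60 + 41) = 2861.
Frame index = 2861 × 60 + 38 = 171698.

frame 171698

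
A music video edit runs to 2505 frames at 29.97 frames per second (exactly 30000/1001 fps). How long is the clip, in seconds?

83.5835 seconds

Running time = 2505 / (30000/1001) = 83.5835 s.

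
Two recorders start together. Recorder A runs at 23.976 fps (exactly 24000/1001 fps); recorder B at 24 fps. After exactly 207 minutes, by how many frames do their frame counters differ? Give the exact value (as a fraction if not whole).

298080/1001 frames

207 min = 12420 s.
A emits 24000/1001 × 12420 = 298080000/1001 frames; B emits 24 × 12420 = 298080.
Difference = 298080/1001 frames (≈ 297.7822); B is ahead of A.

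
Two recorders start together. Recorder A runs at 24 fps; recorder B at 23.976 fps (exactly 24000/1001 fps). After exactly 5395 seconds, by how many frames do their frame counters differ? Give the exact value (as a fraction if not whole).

9960/77 frames

A emits 24 × 5395 = 129480 frames; B emits 24000/1001 × 5395 = 9960000/77.
Difference = 9960/77 frames (≈ 129.3506); B is behind A.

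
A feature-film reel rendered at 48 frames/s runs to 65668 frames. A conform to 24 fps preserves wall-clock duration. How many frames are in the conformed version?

32834 frames

Target frames = source frames × (target rate / source rate) = 65668 × (24)/(48) = 65668 × 1/2 = 32834.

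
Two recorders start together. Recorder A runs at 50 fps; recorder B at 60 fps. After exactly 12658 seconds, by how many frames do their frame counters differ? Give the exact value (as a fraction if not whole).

126580 frames

A emits 50 × 12658 = 632900 frames; B emits 60 × 12658 = 759480.
Difference = 126580 frames; B is ahead of A.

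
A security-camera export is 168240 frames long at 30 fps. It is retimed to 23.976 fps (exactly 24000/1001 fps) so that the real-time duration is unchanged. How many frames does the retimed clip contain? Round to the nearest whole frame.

Frames at target rate = 168240 × (24000/1001) / (30) = 134592000/1001 ≈ 134457.542.
Nearest whole frame: 134458.

134458 frames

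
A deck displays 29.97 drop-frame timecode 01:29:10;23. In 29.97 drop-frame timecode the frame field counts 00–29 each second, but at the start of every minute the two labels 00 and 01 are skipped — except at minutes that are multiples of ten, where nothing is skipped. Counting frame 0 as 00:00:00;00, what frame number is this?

As if non-drop at 30 labels/s: (1 × 3600 + 29 × 60 + 10) × 30 + 23 = 160523.
Minute boundaries passed: 89; those not divisible by 10: 89 − 8 = 81; dropped labels = 2 × 81 = 162.
Actual frame index = 160523 − 162 = 160361.

160361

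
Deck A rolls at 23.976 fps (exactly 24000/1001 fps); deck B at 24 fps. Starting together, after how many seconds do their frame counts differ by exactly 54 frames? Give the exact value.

The gap grows by |24 − 24000/1001| = 24/1001 frames per second.
Time for a 54-frame gap: 54 ÷ (24/1001) = 2252.25 s.

2252.25 seconds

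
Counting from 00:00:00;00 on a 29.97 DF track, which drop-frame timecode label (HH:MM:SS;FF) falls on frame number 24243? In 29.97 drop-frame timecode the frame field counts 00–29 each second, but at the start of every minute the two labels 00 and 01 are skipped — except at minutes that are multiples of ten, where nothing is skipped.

Ten DF minutes hold 17982 frames, so frame 24243 lies in block 1 (frames 17982–35963) with 6261 frames into that block.
The block's first minute is 1800 frames and the rest 1798 each; 6261 frames reaches minute 3, so 1 × 18 + 3 × 2 = 24 labels have been skipped so far.
Adding those back, label number 24243 + 24 = 24267 at 30 labels/s is 808 s + 27 f = 0 h 13 min 28 s frame 27, i.e. 00:13:28;27.

00:13:28;27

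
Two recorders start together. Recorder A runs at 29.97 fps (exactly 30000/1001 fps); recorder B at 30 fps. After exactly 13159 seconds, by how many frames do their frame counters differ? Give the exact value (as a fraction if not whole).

394770/1001 frames

A emits 30000/1001 × 13159 = 394770000/1001 frames; B emits 30 × 13159 = 394770.
Difference = 394770/1001 frames (≈ 394.3756); B is ahead of A.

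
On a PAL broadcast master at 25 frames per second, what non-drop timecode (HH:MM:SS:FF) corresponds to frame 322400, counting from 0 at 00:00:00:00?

03:34:56:00

322400 ÷ 25 = 12896 full seconds, remainder 0 frames.
12896 s = 3 h 34 min 56 s.
Timecode: 03:34:56:00.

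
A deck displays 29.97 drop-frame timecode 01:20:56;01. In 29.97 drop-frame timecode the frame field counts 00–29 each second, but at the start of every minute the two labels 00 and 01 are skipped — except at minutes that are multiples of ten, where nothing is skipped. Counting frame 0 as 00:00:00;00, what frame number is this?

Complete 10-minute blocks: 8, each 17982 frames → 143856.
Remaining 0 whole minutes in the current block: 0 frames.
Within the current minute: 56 × 30 + 1 = 1681. Total = 143856 + 0 + 1681 = 145537.

145537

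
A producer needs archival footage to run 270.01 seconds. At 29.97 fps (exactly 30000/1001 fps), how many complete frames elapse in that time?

8092 frames

Frames = 270.01 × 30000/1001 = 623100/77 ≈ 8092.2078.
Complete frames: 8092.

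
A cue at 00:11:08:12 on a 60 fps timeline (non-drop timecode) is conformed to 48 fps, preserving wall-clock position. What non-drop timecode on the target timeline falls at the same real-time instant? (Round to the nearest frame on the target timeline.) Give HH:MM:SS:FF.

Source frame index: (0×3600 + 11×60 + 8) × 60 + 12 = 40092.
Real time: 40092 / (60) = 3341/5 s.
Target frame: (3341/5) × (48) = 160368/5 ≈ 32073.600 → 32074.
At 48 labels/s: frame 32074 → 00:11:08:10.

00:11:08:10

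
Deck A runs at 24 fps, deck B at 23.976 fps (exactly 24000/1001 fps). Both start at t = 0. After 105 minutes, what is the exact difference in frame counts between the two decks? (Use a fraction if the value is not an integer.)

21600/143 frames

105 min = 6300 s.
A emits 24 × 6300 = 151200 frames; B emits 24000/1001 × 6300 = 21600000/143.
Difference = 21600/143 frames (≈ 151.0490); B is behind A.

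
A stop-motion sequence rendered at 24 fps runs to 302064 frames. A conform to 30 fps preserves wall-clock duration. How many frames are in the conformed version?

Target frames = source frames × (target rate / source rate) = 302064 × (30)/(24) = 302064 × 5/4 = 377580.

377580 frames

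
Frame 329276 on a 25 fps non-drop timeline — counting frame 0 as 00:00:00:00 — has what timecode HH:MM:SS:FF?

329276 ÷ 25 = 13171 full seconds, remainder 1 frame.
13171 s = 3 h 39 min 31 s.
Timecode: 03:39:31:01.

03:39:31:01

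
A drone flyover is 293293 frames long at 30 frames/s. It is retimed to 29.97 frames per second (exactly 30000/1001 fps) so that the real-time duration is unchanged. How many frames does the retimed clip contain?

293000 frames

Target frames = source frames × (target rate / source rate) = 293293 × (30000/1001)/(30) = 293293 × 1000/1001 = 293000.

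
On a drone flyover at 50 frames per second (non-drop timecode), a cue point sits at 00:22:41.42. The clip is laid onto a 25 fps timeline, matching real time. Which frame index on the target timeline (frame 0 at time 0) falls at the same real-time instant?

frame 34046

Source frame index: (0×3600 + 22×60 + 41) × 50 + 42 = 68092.
Real time: 68092 / (50) = 34046/25 s.
Target frame: (34046/25) × (25) = 34046.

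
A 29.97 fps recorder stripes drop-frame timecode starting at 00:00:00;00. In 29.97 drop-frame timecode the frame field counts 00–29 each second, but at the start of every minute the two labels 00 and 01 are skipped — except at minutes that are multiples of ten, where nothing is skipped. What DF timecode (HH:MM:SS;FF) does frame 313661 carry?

02:54:25;25

Ten DF minutes hold 17982 frames, so frame 313661 lies in block 17 (frames 305694–323675) with 7967 frames into that block.
The block's first minute is 1800 frames and the rest 1798 each; 7967 frames reaches minute 4, so 17 × 18 + 4 × 2 = 314 labels have been skipped so far.
Adding those back, label number 313661 + 314 = 313975 at 30 labels/s is 10465 s + 25 f = 2 h 54 min 25 s frame 25, i.e. 02:54:25;25.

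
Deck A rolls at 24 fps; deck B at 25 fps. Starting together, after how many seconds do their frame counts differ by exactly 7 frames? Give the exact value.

The gap grows by |25 − 24| = 1 frame per second.
Time for a 7-frame gap: 7 ÷ (1) = 7 s.

7 seconds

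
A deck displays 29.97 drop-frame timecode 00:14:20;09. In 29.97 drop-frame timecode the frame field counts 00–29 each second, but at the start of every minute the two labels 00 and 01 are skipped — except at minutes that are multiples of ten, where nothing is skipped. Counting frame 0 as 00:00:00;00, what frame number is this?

25783

As if non-drop at 30 labels/s: (0 × 3600 + 14 × 60 + 20) × 30 + 9 = 25809.
Minute boundaries passed: 14; those not divisible by 10: 14 − 1 = 13; dropped labels = 2 × 13 = 26.
Actual frame index = 25809 − 26 = 25783.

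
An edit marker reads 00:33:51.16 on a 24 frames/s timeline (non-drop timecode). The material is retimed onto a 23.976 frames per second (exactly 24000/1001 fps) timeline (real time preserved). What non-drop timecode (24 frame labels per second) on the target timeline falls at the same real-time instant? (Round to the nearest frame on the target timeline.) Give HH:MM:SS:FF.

00:33:49:15

Source frame index: (0×3600 + 33×60 + 51) × 24 + 16 = 48760.
Real time: 48760 / (24) = 6095/3 s.
Target frame: (6095/3) × (24000/1001) = 48760000/1001 ≈ 48711.289 → 48711.
At 24 labels/s: frame 48711 → 00:33:49:15.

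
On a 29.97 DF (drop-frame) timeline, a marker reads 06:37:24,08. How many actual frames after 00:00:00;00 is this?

As if non-drop at 30 labels/s: (6 × 3600 + 37 × 60 + 24) × 30 + 8 = 715328.
Minute boundaries passed: 397; those not divisible by 10: 397 − 39 = 358; dropped labels = 2 × 358 = 716.
Actual frame index = 715328 − 716 = 714612.

714612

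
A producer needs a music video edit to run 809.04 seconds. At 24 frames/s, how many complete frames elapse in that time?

19416 frames

Frames = 809.04 × 24 = 485424/25 ≈ 19416.9600.
Complete frames: 19416.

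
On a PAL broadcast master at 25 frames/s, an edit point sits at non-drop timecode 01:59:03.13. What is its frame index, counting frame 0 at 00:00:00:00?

178588

Total seconds to the label: (1 × 3600 + 59 × 60 + 3) = 7143.
Frame index = 7143 × 25 + 13 = 178588.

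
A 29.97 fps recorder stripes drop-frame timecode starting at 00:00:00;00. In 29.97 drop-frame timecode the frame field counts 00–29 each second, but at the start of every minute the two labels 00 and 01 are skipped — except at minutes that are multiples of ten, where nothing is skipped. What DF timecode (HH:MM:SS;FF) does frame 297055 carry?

Each 10-minute DF block holds 10 × 60 × 30 − 9 × 2 = 17982 frames. 297055 ÷ 17982 → 16 full blocks, remainder 9343.
Within the partial block the first minute is 1800 frames and each further minute 1798, so 5 further minute boundaries passed. Total skipped labels = 18 × 16 + 2 × 5 = 298.
Non-drop label index = 297055 + 298 = 297353; at 30 labels/s that is 02:45:11:23, i.e. DF 02:45:11;23.

02:45:11;23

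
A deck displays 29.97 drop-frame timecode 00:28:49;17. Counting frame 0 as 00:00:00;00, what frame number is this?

Complete 10-minute blocks: 2, each 17982 frames → 35964.
Remaining 8 whole minutes in the current block: 1800 + 7 × 1798 = 14386 frames.
Within the current minute: 49 × 30 + 17 − 2 = 1485 (labels ;00/;01 skipped at this minute). Total = 35964 + 14386 + 1485 = 51835.

51835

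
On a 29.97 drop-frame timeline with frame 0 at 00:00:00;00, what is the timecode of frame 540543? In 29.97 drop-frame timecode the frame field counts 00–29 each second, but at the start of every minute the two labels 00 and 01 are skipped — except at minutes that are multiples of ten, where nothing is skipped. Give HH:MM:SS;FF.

Ten DF minutes hold 17982 frames, so frame 540543 lies in block 30 (frames 539460–557441) with 1083 frames into that block.
The block's first minute is 1800 frames and the rest 1798 each; 1083 frames reaches minute 0, so 30 × 18 + 0 × 2 = 540 labels have been skipped so far.
Adding those back, label number 540543 + 540 = 541083 at 30 labels/s is 18036 s + 3 f = 5 h 0 min 36 s frame 3, i.e. 05:00:36;03.

05:00:36;03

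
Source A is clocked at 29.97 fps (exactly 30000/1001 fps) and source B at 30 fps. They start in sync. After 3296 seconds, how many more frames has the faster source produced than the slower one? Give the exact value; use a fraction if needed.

A emits 30000/1001 × 3296 = 98880000/1001 frames; B emits 30 × 3296 = 98880.
Difference = 98880/1001 frames (≈ 98.7812); B is ahead of A.

98880/1001 frames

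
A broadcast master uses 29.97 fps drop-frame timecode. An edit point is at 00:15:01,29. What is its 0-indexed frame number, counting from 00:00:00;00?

27031

Complete 10-minute blocks: 1, each 17982 frames → 17982.
Remaining 5 whole minutes in the current block: 1800 + 4 × 1798 = 8992 frames.
Within the current minute: 1 × 30 + 29 − 2 = 57 (labels ;00/;01 skipped at this minute). Total = 17982 + 8992 + 57 = 27031.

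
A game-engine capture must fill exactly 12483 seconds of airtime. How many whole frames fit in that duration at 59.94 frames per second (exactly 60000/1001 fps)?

Frames = 12483 × 60000/1001 = 748980000/1001 ≈ 748231.7682.
Complete frames: 748231.

748231 frames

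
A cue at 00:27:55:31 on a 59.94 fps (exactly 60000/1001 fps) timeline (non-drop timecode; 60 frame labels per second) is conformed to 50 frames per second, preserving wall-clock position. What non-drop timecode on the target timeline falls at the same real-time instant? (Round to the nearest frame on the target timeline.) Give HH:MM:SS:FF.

Source frame index: (0×3600 + 27×60 + 55) × 60 + 31 = 100531.
Real time: 100531 / (60000/1001) = 100631531/60000 s.
Target frame: (100631531/60000) × (50) = 100631531/1200 ≈ 83859.609 → 83860.
At 50 labels/s: frame 83860 → 00:27:57:10.

00:27:57:10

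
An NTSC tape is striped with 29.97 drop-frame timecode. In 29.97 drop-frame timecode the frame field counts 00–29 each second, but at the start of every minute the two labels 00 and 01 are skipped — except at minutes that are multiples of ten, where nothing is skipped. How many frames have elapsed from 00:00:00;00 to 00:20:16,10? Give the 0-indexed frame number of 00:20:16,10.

Complete 10-minute blocks: 2, each 17982 frames → 35964.
Remaining 0 whole minutes in the current block: 0 frames.
Within the current minute: 16 × 30 + 10 = 490. Total = 35964 + 0 + 490 = 36454.

36454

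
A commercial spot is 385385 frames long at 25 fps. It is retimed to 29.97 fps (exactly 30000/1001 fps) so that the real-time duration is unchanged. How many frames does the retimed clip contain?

462000 frames

Target frames = source frames × (target rate / source rate) = 385385 × (30000/1001)/(25) = 385385 × 1200/1001 = 462000.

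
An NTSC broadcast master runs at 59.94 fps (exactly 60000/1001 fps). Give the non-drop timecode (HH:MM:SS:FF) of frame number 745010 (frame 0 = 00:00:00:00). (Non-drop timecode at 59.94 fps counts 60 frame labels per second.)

03:26:56:50

745010 ÷ 60 = 12416 full seconds, remainder 50 frames.
12416 s = 3 h 26 min 56 s.
Timecode: 03:26:56:50.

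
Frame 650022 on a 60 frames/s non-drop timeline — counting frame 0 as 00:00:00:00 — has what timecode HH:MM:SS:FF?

650022 ÷ 60 = 10833 full seconds, remainder 42 frames.
10833 s = 3 h 0 min 33 s.
Timecode: 03:00:33:42.

03:00:33:42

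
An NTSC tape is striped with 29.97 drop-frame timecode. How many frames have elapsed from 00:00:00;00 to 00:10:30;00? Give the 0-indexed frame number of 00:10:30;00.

18882

As if non-drop at 30 labels/s: (0 × 3600 + 10 × 60 + 30) × 30 + 0 = 18900.
Minute boundaries passed: 10; those not divisible by 10: 10 − 1 = 9; dropped labels = 2 × 9 = 18.
Actual frame index = 18900 − 18 = 18882.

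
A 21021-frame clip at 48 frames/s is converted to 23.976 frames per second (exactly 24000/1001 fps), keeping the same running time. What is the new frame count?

Target frames = source frames × (target rate / source rate) = 21021 × (24000/1001)/(48) = 21021 × 500/1001 = 10500.

10500 frames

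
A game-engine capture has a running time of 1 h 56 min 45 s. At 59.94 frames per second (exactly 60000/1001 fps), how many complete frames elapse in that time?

419880 frames

1 h 56 min 45 s = 7005 s.
Frames = 7005 × 60000/1001 = 420300000/1001 ≈ 419880.1199.
Complete frames: 419880.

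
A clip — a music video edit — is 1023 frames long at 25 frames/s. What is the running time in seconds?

Running time = 1023 / (25) = 40.92 s.

40.92 seconds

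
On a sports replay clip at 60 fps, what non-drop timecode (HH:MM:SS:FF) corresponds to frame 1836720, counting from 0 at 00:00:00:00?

1836720 ÷ 60 = 30612 full seconds, remainder 0 frames.
30612 s = 8 h 30 min 12 s.
Timecode: 08:30:12:00.

08:30:12:00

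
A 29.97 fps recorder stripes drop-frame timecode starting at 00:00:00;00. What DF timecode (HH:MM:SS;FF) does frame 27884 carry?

00:15:30;12

Each 10-minute DF block holds 10 × 60 × 30 − 9 × 2 = 17982 frames. 27884 ÷ 17982 → 1 full block, remainder 9902.
Within the partial block the first minute is 1800 frames and each further minute 1798, so 5 further minute boundaries passed. Total skipped labels = 18 × 1 + 2 × 5 = 28.
Non-drop label index = 27884 + 28 = 27912; at 30 labels/s that is 00:15:30:12, i.e. DF 00:15:30;12.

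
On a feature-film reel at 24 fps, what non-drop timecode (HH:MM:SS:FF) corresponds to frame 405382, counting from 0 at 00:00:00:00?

405382 ÷ 24 = 16890 full seconds, remainder 22 frames.
16890 s = 4 h 41 min 30 s.
Timecode: 04:41:30:22.

04:41:30:22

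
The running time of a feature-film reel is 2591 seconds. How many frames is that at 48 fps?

124368 frames

Frames = 2591 × 48 = 124368.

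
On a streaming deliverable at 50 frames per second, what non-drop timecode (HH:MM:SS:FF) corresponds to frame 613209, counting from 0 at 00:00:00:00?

613209 ÷ 50 = 12264 full seconds, remainder 9 frames.
12264 s = 3 h 24 min 24 s.
Timecode: 03:24:24:09.

03:24:24:09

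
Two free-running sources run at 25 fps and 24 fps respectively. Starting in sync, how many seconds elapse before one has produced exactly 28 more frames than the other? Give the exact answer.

28 seconds

The gap grows by |24 − 25| = 1 frame per second.
Time for a 28-frame gap: 28 ÷ (1) = 28 s.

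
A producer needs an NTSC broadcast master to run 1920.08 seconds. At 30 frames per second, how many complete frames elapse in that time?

Frames = 1920.08 × 30 = 288012/5 ≈ 57602.4000.
Complete frames: 57602.

57602 frames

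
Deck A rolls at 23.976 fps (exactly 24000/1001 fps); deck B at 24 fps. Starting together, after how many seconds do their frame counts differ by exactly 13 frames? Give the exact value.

13013/24 seconds

The gap grows by |24 − 24000/1001| = 24/1001 frames per second.
Time for a 13-frame gap: 13 ÷ (24/1001) = 13013/24 s.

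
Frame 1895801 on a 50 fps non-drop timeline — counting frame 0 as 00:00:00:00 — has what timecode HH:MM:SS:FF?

10:31:56:01

1895801 ÷ 50 = 37916 full seconds, remainder 1 frame.
37916 s = 10 h 31 min 56 s.
Timecode: 10:31:56:01.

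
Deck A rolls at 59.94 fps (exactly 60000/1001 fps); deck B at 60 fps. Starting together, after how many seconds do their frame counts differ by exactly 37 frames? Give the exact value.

37037/60 seconds

The gap grows by |60 − 60000/1001| = 60/1001 frames per second.
Time for a 37-frame gap: 37 ÷ (60/1001) = 37037/60 s.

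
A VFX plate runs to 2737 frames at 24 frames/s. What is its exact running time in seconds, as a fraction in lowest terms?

2737/24 seconds

Running time = 2737 ÷ (24) = 2737 × 1/24 = 2737/24 s.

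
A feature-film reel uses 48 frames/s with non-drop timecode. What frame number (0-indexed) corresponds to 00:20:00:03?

Total seconds to the label: (0 × 3600 + 20 × 60 + 0) = 1200.
Frame index = 1200 × 48 + 3 = 57603.

57603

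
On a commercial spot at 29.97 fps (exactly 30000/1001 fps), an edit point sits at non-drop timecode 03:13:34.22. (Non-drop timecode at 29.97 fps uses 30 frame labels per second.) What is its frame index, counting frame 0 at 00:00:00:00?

frame 348442

Total seconds to the label: (3 × 3600 + 13 × 60 + 34) = 11614.
Frame index = 11614 × 30 + 22 = 348442.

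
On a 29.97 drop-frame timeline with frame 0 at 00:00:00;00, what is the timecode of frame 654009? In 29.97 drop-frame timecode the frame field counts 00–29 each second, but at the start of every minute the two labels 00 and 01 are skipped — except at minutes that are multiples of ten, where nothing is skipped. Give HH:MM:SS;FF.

06:03:42;03

Ten DF minutes hold 17982 frames, so frame 654009 lies in block 36 (frames 647352–665333) with 6657 frames into that block.
The block's first minute is 1800 frames and the rest 1798 each; 6657 frames reaches minute 3, so 36 × 18 + 3 × 2 = 654 labels have been skipped so far.
Adding those back, label number 654009 + 654 = 654663 at 30 labels/s is 21822 s + 3 f = 6 h 3 min 42 s frame 3, i.e. 06:03:42;03.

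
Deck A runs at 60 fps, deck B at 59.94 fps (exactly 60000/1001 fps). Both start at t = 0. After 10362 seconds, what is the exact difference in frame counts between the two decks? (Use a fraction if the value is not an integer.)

A emits 60 × 10362 = 621720 frames; B emits 60000/1001 × 10362 = 56520000/91.
Difference = 56520/91 frames (≈ 621.0989); B is behind A.

56520/91 frames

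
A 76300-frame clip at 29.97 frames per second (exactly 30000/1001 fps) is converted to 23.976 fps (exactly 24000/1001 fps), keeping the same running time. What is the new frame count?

61040 frames

Target frames = source frames × (target rate / source rate) = 76300 × (24000/1001)/(30000/1001) = 76300 × 4/5 = 61040.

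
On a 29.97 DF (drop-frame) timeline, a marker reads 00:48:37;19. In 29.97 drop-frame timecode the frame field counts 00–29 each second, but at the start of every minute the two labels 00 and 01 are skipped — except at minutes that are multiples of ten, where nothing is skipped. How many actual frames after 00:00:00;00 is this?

87441

As if non-drop at 30 labels/s: (0 × 3600 + 48 × 60 + 37) × 30 + 19 = 87529.
Minute boundaries passed: 48; those not divisible by 10: 48 − 4 = 44; dropped labels = 2 × 44 = 88.
Actual frame index = 87529 − 88 = 87441.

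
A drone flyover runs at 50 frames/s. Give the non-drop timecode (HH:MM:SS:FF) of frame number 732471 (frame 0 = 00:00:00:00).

04:04:09:21

732471 ÷ 50 = 14649 full seconds, remainder 21 frames.
14649 s = 4 h 4 min 9 s.
Timecode: 04:04:09:21.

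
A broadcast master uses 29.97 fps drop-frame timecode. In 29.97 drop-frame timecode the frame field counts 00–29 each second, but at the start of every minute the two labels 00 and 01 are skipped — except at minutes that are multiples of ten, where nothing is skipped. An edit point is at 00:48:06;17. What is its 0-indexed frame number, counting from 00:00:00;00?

Complete 10-minute blocks: 4, each 17982 frames → 71928.
Remaining 8 whole minutes in the current block: 1800 + 7 × 1798 = 14386 frames.
Within the current minute: 6 × 30 + 17 − 2 = 195 (labels ;00/;01 skipped at this minute). Total = 71928 + 14386 + 195 = 86509.

86509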